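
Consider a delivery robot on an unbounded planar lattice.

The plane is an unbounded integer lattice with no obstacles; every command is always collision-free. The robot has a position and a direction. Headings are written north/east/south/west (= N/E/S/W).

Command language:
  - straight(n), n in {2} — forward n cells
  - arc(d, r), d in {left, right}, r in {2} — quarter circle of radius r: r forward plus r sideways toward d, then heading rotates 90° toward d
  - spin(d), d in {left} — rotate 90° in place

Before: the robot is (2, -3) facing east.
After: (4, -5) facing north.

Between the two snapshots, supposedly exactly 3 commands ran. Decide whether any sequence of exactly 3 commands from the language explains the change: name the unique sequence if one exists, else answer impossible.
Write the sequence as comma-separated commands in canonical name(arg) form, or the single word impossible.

key: cell and facing (now N) both changed — the 3 commands mix motion and turning
begin: (2, -3) facing east
[1] after arc(right, 2): (4, -5) facing south
[2] after spin(left): (4, -5) facing east
[3] after spin(left): (4, -5) facing north
no other 3-command option fits: unique.

arc(right, 2), spin(left), spin(left)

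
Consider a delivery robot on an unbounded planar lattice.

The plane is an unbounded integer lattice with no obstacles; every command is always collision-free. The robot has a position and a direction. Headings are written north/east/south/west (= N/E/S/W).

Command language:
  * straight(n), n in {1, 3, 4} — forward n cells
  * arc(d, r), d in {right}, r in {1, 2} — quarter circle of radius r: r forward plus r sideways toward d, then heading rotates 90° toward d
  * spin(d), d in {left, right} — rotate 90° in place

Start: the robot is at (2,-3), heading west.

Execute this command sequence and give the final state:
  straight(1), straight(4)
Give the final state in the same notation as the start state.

initial: at (2,-3), heading west
1. straight(1) → at (1,-3), heading west
2. straight(4) → at (-3,-3), heading west

at (-3,-3), heading west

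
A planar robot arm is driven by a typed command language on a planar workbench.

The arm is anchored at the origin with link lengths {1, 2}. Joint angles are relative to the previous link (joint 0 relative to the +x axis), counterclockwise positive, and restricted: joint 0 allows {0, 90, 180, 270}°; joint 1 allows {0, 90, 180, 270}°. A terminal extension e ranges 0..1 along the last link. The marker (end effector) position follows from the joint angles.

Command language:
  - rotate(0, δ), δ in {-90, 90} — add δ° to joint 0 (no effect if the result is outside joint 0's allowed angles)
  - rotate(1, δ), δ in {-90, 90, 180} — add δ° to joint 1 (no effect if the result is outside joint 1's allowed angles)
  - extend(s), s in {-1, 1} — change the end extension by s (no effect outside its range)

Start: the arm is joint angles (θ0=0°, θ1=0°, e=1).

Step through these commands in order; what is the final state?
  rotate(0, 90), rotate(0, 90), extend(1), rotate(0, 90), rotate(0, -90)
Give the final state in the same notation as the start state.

initial: joint angles (θ0=0°, θ1=0°, e=1)
[1] after rotate(0, 90): joint angles (θ0=90°, θ1=0°, e=1)
[2] after rotate(0, 90): joint angles (θ0=180°, θ1=0°, e=1)
[3] after extend(1): joint angles (θ0=180°, θ1=0°, e=1)
[4] after rotate(0, 90): joint angles (θ0=270°, θ1=0°, e=1)
[5] after rotate(0, -90): joint angles (θ0=180°, θ1=0°, e=1)

joint angles (θ0=180°, θ1=0°, e=1)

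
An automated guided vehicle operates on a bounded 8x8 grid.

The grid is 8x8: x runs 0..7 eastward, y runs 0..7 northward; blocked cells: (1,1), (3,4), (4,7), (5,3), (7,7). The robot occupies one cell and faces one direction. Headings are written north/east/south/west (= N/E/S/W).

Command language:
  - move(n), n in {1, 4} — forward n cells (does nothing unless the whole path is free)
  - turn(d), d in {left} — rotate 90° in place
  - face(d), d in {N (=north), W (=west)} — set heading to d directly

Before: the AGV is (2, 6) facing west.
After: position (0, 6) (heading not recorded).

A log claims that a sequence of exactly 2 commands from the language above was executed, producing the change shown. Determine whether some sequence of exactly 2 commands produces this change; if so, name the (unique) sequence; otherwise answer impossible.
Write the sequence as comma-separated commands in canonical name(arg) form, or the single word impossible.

t0: (2, 6) facing west
step 1 (move(1)): (1, 6) facing west
step 2 (move(1)): (0, 6) facing west
all 25 alternatives checked — unique.

move(1), move(1)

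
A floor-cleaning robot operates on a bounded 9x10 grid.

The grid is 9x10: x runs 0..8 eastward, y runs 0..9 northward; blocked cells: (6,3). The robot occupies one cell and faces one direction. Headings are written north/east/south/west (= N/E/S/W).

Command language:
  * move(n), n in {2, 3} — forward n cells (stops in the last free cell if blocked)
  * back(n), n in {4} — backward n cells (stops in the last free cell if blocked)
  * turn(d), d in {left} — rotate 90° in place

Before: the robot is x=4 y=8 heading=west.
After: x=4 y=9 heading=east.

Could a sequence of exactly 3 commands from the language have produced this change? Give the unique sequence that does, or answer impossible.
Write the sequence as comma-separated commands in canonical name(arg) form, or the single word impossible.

key: position moved to (4,9) AND the heading swung to E — translation plus rotation needed
begin: x=4 y=8 heading=west
t=1 turn(left) ⇒ x=4 y=8 heading=south
t=2 back(4) ⇒ x=4 y=9 heading=south
t=3 turn(left) ⇒ x=4 y=9 heading=east
all 64 alternatives checked — unique.

turn(left), back(4), turn(left)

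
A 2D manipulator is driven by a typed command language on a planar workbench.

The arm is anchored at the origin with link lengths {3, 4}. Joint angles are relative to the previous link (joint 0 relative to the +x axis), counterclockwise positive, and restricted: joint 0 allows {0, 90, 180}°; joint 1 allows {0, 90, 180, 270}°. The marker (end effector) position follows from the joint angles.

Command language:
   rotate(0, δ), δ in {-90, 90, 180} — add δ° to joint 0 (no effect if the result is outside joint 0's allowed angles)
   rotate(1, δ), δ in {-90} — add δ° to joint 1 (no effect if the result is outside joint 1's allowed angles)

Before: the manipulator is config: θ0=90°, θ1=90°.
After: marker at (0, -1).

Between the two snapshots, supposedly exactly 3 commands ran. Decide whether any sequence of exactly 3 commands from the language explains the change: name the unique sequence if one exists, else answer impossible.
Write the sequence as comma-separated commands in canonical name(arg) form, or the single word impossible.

rotate(1, -90), rotate(1, -90), rotate(1, -90)

initial: config: θ0=90°, θ1=90°
t=1 rotate(1, -90) ⇒ config: θ0=90°, θ1=0°
t=2 rotate(1, -90) ⇒ config: θ0=90°, θ1=270°
t=3 rotate(1, -90) ⇒ config: θ0=90°, θ1=180°
no other 3-command option fits: unique.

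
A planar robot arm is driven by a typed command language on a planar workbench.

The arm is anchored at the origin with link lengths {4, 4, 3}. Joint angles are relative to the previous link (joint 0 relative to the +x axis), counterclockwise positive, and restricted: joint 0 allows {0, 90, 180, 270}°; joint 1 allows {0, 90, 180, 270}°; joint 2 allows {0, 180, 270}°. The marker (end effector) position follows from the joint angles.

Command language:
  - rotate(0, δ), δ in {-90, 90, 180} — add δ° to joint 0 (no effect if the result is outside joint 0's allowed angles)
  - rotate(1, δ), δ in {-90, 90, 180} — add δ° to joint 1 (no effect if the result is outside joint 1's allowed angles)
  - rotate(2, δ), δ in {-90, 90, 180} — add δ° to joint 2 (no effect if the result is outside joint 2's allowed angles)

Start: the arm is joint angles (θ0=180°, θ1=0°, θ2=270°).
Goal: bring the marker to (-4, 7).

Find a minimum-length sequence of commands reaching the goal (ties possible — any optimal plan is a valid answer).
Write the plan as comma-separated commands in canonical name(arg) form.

begin: joint angles (θ0=180°, θ1=0°, θ2=270°)
[1] after rotate(0, -90): joint angles (θ0=90°, θ1=0°, θ2=270°)
[2] after rotate(1, 90): joint angles (θ0=90°, θ1=90°, θ2=270°)
minimal: 2 command(s), checked below 2.

rotate(0, -90), rotate(1, 90)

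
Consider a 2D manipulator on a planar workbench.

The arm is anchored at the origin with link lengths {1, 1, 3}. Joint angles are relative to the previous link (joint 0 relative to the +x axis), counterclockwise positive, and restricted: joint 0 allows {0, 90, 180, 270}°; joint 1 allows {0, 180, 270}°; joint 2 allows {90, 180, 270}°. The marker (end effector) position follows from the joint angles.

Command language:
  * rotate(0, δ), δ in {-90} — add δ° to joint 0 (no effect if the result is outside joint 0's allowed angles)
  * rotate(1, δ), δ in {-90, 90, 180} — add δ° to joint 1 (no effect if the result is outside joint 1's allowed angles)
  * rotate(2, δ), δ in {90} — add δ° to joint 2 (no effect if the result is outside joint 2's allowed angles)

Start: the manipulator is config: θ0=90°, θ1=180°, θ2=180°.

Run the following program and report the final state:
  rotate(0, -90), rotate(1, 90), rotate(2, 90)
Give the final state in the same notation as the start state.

config: θ0=0°, θ1=270°, θ2=270°

start: config: θ0=90°, θ1=180°, θ2=180°
1. rotate(0, -90) → config: θ0=0°, θ1=180°, θ2=180°
2. rotate(1, 90) → config: θ0=0°, θ1=270°, θ2=180°
3. rotate(2, 90) → config: θ0=0°, θ1=270°, θ2=270°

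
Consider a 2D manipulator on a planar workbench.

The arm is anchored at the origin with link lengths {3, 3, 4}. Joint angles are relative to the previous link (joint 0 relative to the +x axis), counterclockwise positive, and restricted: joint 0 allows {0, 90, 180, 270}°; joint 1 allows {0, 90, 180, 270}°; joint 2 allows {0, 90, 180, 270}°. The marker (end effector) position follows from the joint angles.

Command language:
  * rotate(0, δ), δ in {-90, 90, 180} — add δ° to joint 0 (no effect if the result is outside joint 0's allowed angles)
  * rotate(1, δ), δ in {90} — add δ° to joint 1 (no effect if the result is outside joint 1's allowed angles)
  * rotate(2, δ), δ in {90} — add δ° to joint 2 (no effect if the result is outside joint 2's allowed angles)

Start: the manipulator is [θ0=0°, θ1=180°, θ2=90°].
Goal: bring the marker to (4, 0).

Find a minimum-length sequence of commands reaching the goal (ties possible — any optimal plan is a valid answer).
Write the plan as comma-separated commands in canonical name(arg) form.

rotate(0, 90)

from: [θ0=0°, θ1=180°, θ2=90°]
step 1 (rotate(0, 90)): [θ0=90°, θ1=180°, θ2=90°]
nothing shorter than 1 reaches the goal.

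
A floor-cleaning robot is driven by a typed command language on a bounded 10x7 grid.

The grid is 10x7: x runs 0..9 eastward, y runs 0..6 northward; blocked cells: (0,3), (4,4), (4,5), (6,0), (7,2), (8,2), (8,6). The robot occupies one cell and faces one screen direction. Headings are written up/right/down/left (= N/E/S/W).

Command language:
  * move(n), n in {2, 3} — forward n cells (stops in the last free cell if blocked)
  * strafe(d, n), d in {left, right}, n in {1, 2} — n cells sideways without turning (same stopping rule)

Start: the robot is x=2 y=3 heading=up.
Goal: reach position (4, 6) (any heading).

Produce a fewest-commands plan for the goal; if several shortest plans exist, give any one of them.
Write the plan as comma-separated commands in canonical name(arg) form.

move(3), strafe(right, 2)

from: x=2 y=3 heading=up
[1] after move(3): x=2 y=6 heading=up
[2] after strafe(right, 2): x=4 y=6 heading=up
minimal: 2 command(s), checked below 2.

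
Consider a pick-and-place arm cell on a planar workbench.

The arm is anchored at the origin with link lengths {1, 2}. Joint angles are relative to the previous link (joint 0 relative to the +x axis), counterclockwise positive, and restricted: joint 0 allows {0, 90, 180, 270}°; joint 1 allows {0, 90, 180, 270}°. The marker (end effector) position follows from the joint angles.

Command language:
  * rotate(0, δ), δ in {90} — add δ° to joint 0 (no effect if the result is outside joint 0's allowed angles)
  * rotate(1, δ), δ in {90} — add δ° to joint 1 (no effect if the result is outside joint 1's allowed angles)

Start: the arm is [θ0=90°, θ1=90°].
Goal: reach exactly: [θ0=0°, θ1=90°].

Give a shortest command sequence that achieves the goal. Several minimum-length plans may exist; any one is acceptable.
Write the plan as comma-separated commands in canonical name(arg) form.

from: [θ0=90°, θ1=90°]
[1] after rotate(0, 90): [θ0=180°, θ1=90°]
[2] after rotate(0, 90): [θ0=270°, θ1=90°]
[3] after rotate(0, 90): [θ0=0°, θ1=90°]
no 2-step plan works, so 3 is optimal.

rotate(0, 90), rotate(0, 90), rotate(0, 90)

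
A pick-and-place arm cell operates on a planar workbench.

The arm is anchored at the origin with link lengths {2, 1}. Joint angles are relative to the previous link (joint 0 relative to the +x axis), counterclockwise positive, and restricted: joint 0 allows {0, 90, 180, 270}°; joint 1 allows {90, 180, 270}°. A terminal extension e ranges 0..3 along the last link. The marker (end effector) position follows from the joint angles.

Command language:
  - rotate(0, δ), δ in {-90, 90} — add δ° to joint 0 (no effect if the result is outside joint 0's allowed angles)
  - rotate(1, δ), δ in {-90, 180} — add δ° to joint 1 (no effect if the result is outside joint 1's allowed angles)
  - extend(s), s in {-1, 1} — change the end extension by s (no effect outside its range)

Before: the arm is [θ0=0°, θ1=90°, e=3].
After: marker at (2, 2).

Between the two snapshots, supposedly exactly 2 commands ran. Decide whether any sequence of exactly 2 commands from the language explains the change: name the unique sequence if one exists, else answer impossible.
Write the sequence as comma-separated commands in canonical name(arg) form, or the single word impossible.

extend(-1), extend(-1)

initial: [θ0=0°, θ1=90°, e=3]
t=1 extend(-1) ⇒ [θ0=0°, θ1=90°, e=2]
t=2 extend(-1) ⇒ [θ0=0°, θ1=90°, e=1]
no other 2-command option fits: unique.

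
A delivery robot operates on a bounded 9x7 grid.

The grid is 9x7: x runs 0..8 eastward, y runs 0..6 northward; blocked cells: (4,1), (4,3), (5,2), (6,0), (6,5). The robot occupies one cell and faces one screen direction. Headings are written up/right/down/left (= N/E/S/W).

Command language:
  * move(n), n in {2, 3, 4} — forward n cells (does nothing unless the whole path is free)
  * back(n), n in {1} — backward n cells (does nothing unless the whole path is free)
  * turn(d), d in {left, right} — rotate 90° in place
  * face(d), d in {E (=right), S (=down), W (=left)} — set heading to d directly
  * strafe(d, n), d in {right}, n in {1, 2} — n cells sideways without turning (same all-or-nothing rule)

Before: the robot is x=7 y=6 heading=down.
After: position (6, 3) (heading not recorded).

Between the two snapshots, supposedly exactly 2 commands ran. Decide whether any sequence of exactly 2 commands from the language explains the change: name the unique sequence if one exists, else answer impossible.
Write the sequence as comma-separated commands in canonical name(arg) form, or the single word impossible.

key: order matters: swapping move(3) and strafe(right, 1) lands elsewhere
t0: x=7 y=6 heading=down
t=1 move(3) ⇒ x=7 y=3 heading=down
t=2 strafe(right, 1) ⇒ x=6 y=3 heading=down
uniquely the one of 121 2-step routes that fits.

move(3), strafe(right, 1)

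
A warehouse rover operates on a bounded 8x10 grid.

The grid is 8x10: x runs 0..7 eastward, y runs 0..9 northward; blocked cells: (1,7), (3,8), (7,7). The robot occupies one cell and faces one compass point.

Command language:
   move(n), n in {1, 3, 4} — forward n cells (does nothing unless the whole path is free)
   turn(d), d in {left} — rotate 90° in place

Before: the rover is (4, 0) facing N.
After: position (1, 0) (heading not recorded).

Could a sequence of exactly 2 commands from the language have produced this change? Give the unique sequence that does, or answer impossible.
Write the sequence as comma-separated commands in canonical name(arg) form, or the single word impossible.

key: order matters: swapping turn(left) and move(3) lands elsewhere
from: (4, 0) facing N
[1] after turn(left): (4, 0) facing W
[2] after move(3): (1, 0) facing W
no other 2-command option fits: unique.

turn(left), move(3)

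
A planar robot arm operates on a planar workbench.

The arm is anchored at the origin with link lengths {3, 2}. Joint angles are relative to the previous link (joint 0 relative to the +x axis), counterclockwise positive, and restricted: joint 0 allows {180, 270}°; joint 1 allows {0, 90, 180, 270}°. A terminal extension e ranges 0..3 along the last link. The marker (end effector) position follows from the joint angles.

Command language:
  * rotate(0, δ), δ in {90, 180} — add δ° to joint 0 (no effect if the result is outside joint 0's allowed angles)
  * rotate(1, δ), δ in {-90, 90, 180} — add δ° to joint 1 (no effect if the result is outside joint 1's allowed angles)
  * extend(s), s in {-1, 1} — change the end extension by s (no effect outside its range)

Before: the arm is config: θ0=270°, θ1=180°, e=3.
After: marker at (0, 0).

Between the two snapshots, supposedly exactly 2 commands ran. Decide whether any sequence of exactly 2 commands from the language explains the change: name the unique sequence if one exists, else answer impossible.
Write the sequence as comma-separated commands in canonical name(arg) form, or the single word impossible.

begin: config: θ0=270°, θ1=180°, e=3
1. extend(-1) → config: θ0=270°, θ1=180°, e=2
2. extend(-1) → config: θ0=270°, θ1=180°, e=1
no rival 2-sequence matches.

extend(-1), extend(-1)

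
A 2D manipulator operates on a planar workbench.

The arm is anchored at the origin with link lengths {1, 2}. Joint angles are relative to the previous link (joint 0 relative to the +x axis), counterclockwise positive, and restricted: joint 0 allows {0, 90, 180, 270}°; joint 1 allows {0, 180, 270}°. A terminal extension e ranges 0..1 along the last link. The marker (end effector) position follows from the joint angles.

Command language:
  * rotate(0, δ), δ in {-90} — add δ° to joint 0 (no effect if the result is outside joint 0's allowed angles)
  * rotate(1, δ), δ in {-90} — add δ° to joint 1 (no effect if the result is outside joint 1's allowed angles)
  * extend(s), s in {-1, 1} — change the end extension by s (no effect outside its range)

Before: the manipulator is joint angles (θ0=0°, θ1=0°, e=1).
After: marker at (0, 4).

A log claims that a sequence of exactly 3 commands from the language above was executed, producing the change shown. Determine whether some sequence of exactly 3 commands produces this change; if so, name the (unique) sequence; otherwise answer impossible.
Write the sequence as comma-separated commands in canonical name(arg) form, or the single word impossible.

rotate(0, -90), rotate(0, -90), rotate(0, -90)

begin: joint angles (θ0=0°, θ1=0°, e=1)
1. rotate(0, -90) → joint angles (θ0=270°, θ1=0°, e=1)
2. rotate(0, -90) → joint angles (θ0=180°, θ1=0°, e=1)
3. rotate(0, -90) → joint angles (θ0=90°, θ1=0°, e=1)
uniquely the one of 64 3-step routes that fits.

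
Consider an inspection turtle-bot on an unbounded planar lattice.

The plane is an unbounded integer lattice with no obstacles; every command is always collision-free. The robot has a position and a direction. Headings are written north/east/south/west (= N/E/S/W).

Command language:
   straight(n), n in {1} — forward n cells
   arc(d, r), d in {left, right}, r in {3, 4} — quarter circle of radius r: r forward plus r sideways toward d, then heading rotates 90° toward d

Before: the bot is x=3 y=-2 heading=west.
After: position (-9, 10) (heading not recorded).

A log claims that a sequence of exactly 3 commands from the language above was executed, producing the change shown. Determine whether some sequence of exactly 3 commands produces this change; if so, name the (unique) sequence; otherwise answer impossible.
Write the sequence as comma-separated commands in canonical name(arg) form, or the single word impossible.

start: x=3 y=-2 heading=west
step 1 (arc(right, 4)): x=-1 y=2 heading=north
step 2 (arc(left, 4)): x=-5 y=6 heading=west
step 3 (arc(right, 4)): x=-9 y=10 heading=north
all 125 alternatives checked — unique.

arc(right, 4), arc(left, 4), arc(right, 4)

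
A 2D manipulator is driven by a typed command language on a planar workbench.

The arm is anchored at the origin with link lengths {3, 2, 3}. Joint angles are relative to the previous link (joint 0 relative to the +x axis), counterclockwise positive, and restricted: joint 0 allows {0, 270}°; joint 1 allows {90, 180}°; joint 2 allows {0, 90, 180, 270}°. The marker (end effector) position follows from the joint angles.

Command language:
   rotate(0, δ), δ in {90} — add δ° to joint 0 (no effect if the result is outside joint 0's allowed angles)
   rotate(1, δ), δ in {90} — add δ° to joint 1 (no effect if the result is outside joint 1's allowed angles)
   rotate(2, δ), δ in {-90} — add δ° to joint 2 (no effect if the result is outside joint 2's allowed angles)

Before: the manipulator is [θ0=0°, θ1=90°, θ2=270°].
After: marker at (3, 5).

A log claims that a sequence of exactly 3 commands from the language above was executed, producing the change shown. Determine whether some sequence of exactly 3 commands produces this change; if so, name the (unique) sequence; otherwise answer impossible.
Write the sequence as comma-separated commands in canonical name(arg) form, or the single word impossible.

rotate(2, -90), rotate(2, -90), rotate(2, -90)

start: [θ0=0°, θ1=90°, θ2=270°]
t=1 rotate(2, -90) ⇒ [θ0=0°, θ1=90°, θ2=180°]
t=2 rotate(2, -90) ⇒ [θ0=0°, θ1=90°, θ2=90°]
t=3 rotate(2, -90) ⇒ [θ0=0°, θ1=90°, θ2=0°]
no rival 3-sequence matches.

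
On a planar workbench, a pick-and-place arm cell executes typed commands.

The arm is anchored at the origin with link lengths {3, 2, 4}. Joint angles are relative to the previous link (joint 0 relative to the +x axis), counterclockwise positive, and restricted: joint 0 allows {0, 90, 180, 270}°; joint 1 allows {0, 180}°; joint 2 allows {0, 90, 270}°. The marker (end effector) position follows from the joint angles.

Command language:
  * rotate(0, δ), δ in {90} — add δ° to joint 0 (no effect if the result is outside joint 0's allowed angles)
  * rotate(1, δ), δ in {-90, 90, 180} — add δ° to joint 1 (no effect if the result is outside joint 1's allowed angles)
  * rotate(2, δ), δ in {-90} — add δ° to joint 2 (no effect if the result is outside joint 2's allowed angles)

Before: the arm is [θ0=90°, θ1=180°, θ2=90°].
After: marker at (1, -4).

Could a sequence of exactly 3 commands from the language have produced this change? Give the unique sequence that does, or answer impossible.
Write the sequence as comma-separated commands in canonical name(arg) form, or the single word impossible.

t0: [θ0=90°, θ1=180°, θ2=90°]
1. rotate(0, 90) → [θ0=180°, θ1=180°, θ2=90°]
2. rotate(0, 90) → [θ0=270°, θ1=180°, θ2=90°]
3. rotate(0, 90) → [θ0=0°, θ1=180°, θ2=90°]
all 125 alternatives checked — unique.

rotate(0, 90), rotate(0, 90), rotate(0, 90)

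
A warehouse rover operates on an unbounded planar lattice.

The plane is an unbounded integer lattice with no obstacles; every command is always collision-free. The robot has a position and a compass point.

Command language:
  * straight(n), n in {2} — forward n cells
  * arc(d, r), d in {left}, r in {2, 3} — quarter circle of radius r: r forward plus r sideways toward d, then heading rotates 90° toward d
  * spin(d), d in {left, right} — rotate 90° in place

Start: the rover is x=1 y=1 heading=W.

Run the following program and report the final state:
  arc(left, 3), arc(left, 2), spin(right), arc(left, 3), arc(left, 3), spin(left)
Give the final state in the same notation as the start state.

x=6 y=-4 heading=W

begin: x=1 y=1 heading=W
1. arc(left, 3) → x=-2 y=-2 heading=S
2. arc(left, 2) → x=0 y=-4 heading=E
3. spin(right) → x=0 y=-4 heading=S
4. arc(left, 3) → x=3 y=-7 heading=E
5. arc(left, 3) → x=6 y=-4 heading=N
6. spin(left) → x=6 y=-4 heading=W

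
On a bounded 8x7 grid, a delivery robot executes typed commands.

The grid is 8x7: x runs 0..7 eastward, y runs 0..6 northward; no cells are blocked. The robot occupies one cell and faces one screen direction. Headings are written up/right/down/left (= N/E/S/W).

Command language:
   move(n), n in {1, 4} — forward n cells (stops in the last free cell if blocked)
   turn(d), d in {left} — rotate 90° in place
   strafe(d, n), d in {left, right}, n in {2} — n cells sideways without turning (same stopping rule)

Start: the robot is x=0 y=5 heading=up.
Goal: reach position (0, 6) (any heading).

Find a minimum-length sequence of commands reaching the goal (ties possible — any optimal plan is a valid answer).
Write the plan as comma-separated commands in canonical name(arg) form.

t0: x=0 y=5 heading=up
[1] after move(4): x=0 y=6 heading=up
minimal: 1 command(s), checked below 1.

move(4)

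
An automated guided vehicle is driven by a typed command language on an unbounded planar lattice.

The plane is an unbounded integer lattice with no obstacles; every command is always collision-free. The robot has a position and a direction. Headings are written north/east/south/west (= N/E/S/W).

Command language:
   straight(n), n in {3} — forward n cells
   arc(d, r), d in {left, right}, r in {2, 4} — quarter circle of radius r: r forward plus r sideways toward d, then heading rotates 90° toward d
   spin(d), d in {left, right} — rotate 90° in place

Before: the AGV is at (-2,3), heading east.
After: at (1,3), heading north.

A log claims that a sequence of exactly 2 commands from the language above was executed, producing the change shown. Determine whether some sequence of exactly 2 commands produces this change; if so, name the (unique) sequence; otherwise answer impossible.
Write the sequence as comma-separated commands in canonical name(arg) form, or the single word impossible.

key: order matters: swapping straight(3) and spin(left) lands elsewhere
from: at (-2,3), heading east
t=1 straight(3) ⇒ at (1,3), heading east
t=2 spin(left) ⇒ at (1,3), heading north
no rival 2-sequence matches.

straight(3), spin(left)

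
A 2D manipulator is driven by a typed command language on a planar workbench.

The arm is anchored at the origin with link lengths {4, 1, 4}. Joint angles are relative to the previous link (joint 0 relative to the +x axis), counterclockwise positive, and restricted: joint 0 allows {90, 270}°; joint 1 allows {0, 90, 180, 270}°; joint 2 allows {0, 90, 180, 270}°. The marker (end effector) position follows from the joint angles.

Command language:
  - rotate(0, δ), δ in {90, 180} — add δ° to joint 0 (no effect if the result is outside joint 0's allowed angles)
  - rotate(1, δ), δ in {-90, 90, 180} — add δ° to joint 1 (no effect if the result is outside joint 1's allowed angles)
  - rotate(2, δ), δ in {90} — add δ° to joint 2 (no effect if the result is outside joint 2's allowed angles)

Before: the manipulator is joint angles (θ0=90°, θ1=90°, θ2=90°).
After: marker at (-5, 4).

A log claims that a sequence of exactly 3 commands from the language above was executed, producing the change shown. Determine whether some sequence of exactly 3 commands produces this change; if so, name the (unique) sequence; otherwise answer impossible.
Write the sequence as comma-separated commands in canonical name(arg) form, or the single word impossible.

rotate(2, 90), rotate(2, 90), rotate(2, 90)

from: joint angles (θ0=90°, θ1=90°, θ2=90°)
t=1 rotate(2, 90) ⇒ joint angles (θ0=90°, θ1=90°, θ2=180°)
t=2 rotate(2, 90) ⇒ joint angles (θ0=90°, θ1=90°, θ2=270°)
t=3 rotate(2, 90) ⇒ joint angles (θ0=90°, θ1=90°, θ2=0°)
all 216 alternatives checked — unique.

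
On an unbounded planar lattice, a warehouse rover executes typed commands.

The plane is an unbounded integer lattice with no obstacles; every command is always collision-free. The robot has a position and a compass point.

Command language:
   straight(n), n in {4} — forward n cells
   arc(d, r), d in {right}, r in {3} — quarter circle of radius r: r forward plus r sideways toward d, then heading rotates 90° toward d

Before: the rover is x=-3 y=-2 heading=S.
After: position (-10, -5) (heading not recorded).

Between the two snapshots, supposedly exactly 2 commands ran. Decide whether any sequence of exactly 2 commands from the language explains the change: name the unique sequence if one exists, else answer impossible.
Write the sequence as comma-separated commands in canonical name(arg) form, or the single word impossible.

key: running straight(4) before arc(right, 3) would end elsewhere — order is forced
begin: x=-3 y=-2 heading=S
[1] after arc(right, 3): x=-6 y=-5 heading=W
[2] after straight(4): x=-10 y=-5 heading=W
no rival 2-sequence matches.

arc(right, 3), straight(4)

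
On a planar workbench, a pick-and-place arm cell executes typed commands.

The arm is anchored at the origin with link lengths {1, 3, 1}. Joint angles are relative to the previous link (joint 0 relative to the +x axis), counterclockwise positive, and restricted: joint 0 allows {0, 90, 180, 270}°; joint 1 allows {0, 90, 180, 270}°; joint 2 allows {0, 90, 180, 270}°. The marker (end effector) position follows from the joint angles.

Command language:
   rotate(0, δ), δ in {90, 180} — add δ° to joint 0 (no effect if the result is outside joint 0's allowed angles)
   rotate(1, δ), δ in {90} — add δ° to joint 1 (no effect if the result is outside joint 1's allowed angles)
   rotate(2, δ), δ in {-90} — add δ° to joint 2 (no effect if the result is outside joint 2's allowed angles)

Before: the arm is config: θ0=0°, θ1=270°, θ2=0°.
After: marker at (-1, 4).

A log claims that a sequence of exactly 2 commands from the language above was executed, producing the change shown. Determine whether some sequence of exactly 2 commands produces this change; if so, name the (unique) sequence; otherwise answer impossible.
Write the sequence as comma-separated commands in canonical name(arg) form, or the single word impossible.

from: config: θ0=0°, θ1=270°, θ2=0°
t=1 rotate(0, 90) ⇒ config: θ0=90°, θ1=270°, θ2=0°
t=2 rotate(0, 90) ⇒ config: θ0=180°, θ1=270°, θ2=0°
uniquely the one of 16 2-step routes that fits.

rotate(0, 90), rotate(0, 90)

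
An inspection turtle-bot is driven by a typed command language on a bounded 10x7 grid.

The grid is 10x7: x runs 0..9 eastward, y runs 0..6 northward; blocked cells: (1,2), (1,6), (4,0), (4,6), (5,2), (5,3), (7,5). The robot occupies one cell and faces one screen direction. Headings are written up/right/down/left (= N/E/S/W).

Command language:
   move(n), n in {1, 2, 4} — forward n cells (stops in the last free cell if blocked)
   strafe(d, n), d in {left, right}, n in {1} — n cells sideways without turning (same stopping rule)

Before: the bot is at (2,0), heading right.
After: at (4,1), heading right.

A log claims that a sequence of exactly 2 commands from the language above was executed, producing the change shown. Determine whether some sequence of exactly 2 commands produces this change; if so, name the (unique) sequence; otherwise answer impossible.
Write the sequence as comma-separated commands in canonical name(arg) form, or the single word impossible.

strafe(left, 1), move(2)

key: still facing E at the end — nothing in the sequence rotates
t0: at (2,0), heading right
step 1 (strafe(left, 1)): at (2,1), heading right
step 2 (move(2)): at (4,1), heading right
no other 2-command option fits: unique.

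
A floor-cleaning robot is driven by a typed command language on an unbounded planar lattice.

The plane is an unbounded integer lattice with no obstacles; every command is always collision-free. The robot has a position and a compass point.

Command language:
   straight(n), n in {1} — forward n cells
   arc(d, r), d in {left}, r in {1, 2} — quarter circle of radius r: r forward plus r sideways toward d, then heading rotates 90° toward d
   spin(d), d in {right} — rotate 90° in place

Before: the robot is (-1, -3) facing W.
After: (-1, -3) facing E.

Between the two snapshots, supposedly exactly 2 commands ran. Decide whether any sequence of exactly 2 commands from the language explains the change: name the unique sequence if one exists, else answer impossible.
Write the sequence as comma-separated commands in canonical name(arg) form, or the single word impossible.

spin(right), spin(right)

key: (-1,-3) unmoved — no command in the sequence translates
begin: (-1, -3) facing W
1. spin(right) → (-1, -3) facing N
2. spin(right) → (-1, -3) facing E
no other 2-command option fits: unique.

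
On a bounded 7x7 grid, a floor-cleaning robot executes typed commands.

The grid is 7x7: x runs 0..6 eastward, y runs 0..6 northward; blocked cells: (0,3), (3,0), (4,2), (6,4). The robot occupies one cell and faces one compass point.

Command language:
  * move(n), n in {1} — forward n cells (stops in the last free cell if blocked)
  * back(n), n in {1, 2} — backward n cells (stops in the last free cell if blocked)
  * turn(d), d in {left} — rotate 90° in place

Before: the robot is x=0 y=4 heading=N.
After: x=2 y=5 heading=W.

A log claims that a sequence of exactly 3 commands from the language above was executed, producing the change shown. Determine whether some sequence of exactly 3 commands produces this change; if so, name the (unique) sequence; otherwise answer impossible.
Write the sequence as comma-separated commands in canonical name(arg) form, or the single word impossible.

key: cell and facing (now W) both changed — the 3 commands mix motion and turning
from: x=0 y=4 heading=N
step 1 (move(1)): x=0 y=5 heading=N
step 2 (turn(left)): x=0 y=5 heading=W
step 3 (back(2)): x=2 y=5 heading=W
no rival 3-sequence matches.

move(1), turn(left), back(2)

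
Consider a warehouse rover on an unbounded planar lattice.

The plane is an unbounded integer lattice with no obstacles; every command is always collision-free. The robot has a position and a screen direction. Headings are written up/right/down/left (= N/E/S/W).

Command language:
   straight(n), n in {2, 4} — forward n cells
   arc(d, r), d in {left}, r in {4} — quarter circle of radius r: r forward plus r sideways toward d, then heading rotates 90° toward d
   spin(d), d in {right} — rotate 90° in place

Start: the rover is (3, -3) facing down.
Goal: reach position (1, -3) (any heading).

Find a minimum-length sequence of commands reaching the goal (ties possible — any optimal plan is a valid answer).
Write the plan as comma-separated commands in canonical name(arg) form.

spin(right), straight(2)

start: (3, -3) facing down
t=1 spin(right) ⇒ (3, -3) facing left
t=2 straight(2) ⇒ (1, -3) facing left
minimal: 2 command(s), checked below 2.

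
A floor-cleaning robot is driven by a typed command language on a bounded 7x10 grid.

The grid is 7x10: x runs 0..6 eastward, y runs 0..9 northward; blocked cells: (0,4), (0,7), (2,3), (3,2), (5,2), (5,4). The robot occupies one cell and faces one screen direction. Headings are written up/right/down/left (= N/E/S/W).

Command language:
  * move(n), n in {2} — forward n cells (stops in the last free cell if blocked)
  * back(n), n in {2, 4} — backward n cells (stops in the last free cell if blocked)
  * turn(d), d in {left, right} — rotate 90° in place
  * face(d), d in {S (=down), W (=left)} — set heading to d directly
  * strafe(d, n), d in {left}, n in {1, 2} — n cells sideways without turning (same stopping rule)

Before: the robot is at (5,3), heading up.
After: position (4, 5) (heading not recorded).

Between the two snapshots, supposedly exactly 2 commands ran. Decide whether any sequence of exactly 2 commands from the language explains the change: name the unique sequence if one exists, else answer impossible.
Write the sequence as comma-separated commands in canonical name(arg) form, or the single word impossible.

strafe(left, 1), move(2)

key: running move(2) before strafe(left, 1) would end elsewhere — order is forced
start: at (5,3), heading up
[1] after strafe(left, 1): at (4,3), heading up
[2] after move(2): at (4,5), heading up
no rival 2-sequence matches.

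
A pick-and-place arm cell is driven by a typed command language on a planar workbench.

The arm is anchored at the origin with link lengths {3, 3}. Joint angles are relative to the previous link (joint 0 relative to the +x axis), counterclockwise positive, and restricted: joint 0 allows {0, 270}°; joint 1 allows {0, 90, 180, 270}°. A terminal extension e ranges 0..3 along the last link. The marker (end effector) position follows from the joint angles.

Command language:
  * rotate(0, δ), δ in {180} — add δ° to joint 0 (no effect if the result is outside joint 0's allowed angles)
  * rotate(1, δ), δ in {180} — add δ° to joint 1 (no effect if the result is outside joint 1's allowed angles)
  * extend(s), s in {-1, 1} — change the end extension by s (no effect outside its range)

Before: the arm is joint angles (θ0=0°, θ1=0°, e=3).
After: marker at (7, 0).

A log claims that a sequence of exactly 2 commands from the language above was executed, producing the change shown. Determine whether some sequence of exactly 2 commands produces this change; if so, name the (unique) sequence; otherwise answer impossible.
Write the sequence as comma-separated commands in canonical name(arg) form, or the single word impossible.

initial: joint angles (θ0=0°, θ1=0°, e=3)
[1] after extend(-1): joint angles (θ0=0°, θ1=0°, e=2)
[2] after extend(-1): joint angles (θ0=0°, θ1=0°, e=1)
no rival 2-sequence matches.

extend(-1), extend(-1)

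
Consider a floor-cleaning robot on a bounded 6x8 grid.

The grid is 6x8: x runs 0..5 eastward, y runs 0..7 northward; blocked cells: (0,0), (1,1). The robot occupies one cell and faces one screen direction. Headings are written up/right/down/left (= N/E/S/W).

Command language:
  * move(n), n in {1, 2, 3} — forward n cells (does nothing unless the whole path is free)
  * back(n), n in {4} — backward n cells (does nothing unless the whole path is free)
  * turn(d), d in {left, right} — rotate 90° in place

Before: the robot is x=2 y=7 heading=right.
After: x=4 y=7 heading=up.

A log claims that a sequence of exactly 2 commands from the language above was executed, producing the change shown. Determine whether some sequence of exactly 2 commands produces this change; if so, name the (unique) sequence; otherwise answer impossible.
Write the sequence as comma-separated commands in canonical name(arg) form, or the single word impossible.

key: order matters: swapping move(2) and turn(left) lands elsewhere
t0: x=2 y=7 heading=right
1. move(2) → x=4 y=7 heading=right
2. turn(left) → x=4 y=7 heading=up
all 36 alternatives checked — unique.

move(2), turn(left)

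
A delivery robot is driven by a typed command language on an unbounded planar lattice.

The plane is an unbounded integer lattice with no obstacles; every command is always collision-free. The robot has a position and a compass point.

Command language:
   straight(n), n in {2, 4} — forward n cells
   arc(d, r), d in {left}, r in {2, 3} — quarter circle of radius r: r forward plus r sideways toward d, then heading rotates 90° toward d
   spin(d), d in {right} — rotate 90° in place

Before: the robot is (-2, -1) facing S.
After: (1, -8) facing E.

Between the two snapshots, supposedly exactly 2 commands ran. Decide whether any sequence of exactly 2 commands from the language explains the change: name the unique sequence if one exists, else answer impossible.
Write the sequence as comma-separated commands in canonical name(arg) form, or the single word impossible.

straight(4), arc(left, 3)

key: cell and facing (now E) both changed — the 2 commands mix motion and turning
initial: (-2, -1) facing S
t=1 straight(4) ⇒ (-2, -5) facing S
t=2 arc(left, 3) ⇒ (1, -8) facing E
no other 2-command option fits: unique.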